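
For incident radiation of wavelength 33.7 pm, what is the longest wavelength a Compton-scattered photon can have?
38.5526 pm (at θ = 180°)

The Compton shift is Δλ = λ_C(1 − cos θ).

Since cos θ ranges from −1 to 1, the factor (1 − cos θ) ranges from 0 to 2; the maximum shift occurs at θ = 180° (backscattering):
Δλ_max = 2λ_C = 2 × 2.4263 pm = 4.8526 pm

Maximum scattered wavelength:
λ'_max = λ₀ + Δλ_max = 33.7 + 4.8526 = 38.5526 pm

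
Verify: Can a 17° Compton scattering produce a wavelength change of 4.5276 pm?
No, inconsistent

Calculate the expected shift for θ = 17°:

Δλ_expected = λ_C(1 - cos(17°))
Δλ_expected = 2.4263 × (1 - cos(17°))
Δλ_expected = 2.4263 × 0.0437
Δλ_expected = 0.1060 pm

Given shift: 4.5276 pm
Expected shift: 0.1060 pm
Difference: 4.4215 pm

The values do not match. The given shift corresponds to θ ≈ 150.0°, not 17°.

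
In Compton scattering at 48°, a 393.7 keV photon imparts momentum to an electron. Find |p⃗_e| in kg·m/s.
1.5865e-22 kg·m/s

The electron is initially at rest, so by conservation of momentum:
p⃗_e = p⃗₀ − p⃗'  (incident photon momentum minus scattered photon momentum)

Photon momentum magnitudes (p = h/λ = E/c):
λ₀ = hc/E₀ = 3.1492 pm → p₀ = h/λ₀ = 2.1040e-22 kg·m/s
Δλ = λ_C(1 − cos 48°) = 0.8028 pm
λ' = 3.9520 pm → p' = h/λ' = 1.6766e-22 kg·m/s

The scattered photon makes angle θ = 48° with the incident direction, so by the law of cosines:
|p⃗_e|² = p₀² + p'² − 2p₀p'cos θ
|p⃗_e|² = (2.1040e-22)² + (1.6766e-22)² − 2·2.1040e-22·1.6766e-22·cos(48°)
|p⃗_e| = 1.5865e-22 kg·m/s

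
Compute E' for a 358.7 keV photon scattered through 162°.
151.3783 keV

First convert energy to wavelength:
λ = hc/E, with hc ≈ 1239.842 keV·pm (i.e. 1239.842 eV·nm)

For E = 358.7 keV = 358700 eV:
λ = 1239.842 keV·pm / 358.7 keV
λ = 3.4565 pm

Calculate the Compton shift:
Δλ = λ_C(1 - cos(162°)) = 2.4263 × 1.9511
Δλ = 4.7339 pm

Final wavelength:
λ' = 3.4565 + 4.7339 = 8.1904 pm

Final energy:
E' = hc/λ' = 1239.842 / 8.1904 = 151.3783 keV

(Intermediate values are shown rounded; full precision is carried through to the final answer.)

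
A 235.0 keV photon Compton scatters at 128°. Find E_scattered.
134.8238 keV

First convert energy to wavelength:
λ = hc/E, with hc ≈ 1239.842 keV·pm (i.e. 1239.842 eV·nm)

For E = 235.0 keV = 235000 eV:
λ = 1239.842 keV·pm / 235.0 keV
λ = 5.2759 pm

Calculate the Compton shift:
Δλ = λ_C(1 - cos(128°)) = 2.4263 × 1.6157
Δλ = 3.9201 pm

Final wavelength:
λ' = 5.2759 + 3.9201 = 9.1960 pm

Final energy:
E' = hc/λ' = 1239.842 / 9.1960 = 134.8238 keV

(Intermediate values are shown rounded; full precision is carried through to the final answer.)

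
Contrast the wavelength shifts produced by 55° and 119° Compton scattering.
119° produces the larger shift by a factor of 3.482

Calculate both shifts using Δλ = λ_C(1 - cos θ):

For θ₁ = 55°:
Δλ₁ = 2.4263 × (1 - cos(55°))
Δλ₁ = 2.4263 × 0.4264
Δλ₁ = 1.0346 pm

For θ₂ = 119°:
Δλ₂ = 2.4263 × (1 - cos(119°))
Δλ₂ = 2.4263 × 1.4848
Δλ₂ = 3.6026 pm

The 119° angle produces the larger shift.
Ratio: 3.6026/1.0346 = 3.482

(Intermediate values are shown rounded; full precision is carried through to the final answer.)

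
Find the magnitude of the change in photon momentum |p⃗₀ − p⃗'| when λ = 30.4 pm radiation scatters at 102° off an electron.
3.2411e-23 kg·m/s

Photon momentum magnitude is p = h/λ.

Initial momentum:
p₀ = h/λ = 6.6261e-34/3.0400e-11 = 2.1796e-23 kg·m/s

After scattering:
λ' = λ + Δλ = 30.4 + 2.9308 = 33.3308 pm
p' = h/λ' = 6.6261e-34/3.3331e-11 = 1.9880e-23 kg·m/s

Momentum is a vector; the scattered photon's direction makes angle θ = 102° with the incident direction. The magnitude of the vector change Δp⃗ = p⃗₀ − p⃗' is found from the law of cosines:
|Δp⃗|² = p₀² + p'² − 2p₀p'cos θ
|Δp⃗|² = (2.1796e-23)² + (1.9880e-23)² − 2·2.1796e-23·1.9880e-23·cos(102°)
|Δp⃗| = 3.2411e-23 kg·m/s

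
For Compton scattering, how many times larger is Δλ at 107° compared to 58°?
107° produces the larger shift by a factor of 2.749

Calculate both shifts using Δλ = λ_C(1 - cos θ):

For θ₁ = 58°:
Δλ₁ = 2.4263 × (1 - cos(58°))
Δλ₁ = 2.4263 × 0.4701
Δλ₁ = 1.1406 pm

For θ₂ = 107°:
Δλ₂ = 2.4263 × (1 - cos(107°))
Δλ₂ = 2.4263 × 1.2924
Δλ₂ = 3.1357 pm

The 107° angle produces the larger shift.
Ratio: 3.1357/1.1406 = 2.749

(Intermediate values are shown rounded; full precision is carried through to the final answer.)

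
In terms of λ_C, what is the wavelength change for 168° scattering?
1.9781 λ_C

The Compton shift formula is:
Δλ = λ_C(1 - cos θ)

Dividing both sides by λ_C:
Δλ/λ_C = 1 - cos θ

For θ = 168°:
Δλ/λ_C = 1 - cos(168°)
Δλ/λ_C = 1 - -0.9781
Δλ/λ_C = 1.9781

This means the shift is 1.9781 × λ_C = 4.7996 pm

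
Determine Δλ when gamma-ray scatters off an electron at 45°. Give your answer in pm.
0.7106 pm

Using the Compton scattering formula:
Δλ = λ_C(1 - cos θ)

where λ_C = h/(m_e·c) ≈ 2.4263 pm is the Compton wavelength of an electron.

For θ = 45°:
cos(45°) = 0.7071
1 - cos(45°) = 0.2929

Δλ = 2.4263 × 0.2929
Δλ = 0.7106 pm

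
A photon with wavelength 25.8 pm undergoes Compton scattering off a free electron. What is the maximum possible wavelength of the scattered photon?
30.6526 pm (at θ = 180°)

The Compton shift is Δλ = λ_C(1 − cos θ).

Since cos θ ranges from −1 to 1, the factor (1 − cos θ) ranges from 0 to 2; the maximum shift occurs at θ = 180° (backscattering):
Δλ_max = 2λ_C = 2 × 2.4263 pm = 4.8526 pm

Maximum scattered wavelength:
λ'_max = λ₀ + Δλ_max = 25.8 + 4.8526 = 30.6526 pm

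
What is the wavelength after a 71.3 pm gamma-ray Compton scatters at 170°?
76.1158 pm

Using the Compton scattering formula:
λ' = λ + Δλ = λ + λ_C(1 - cos θ)

Given:
- Initial wavelength λ = 71.3 pm
- Scattering angle θ = 170°
- Compton wavelength λ_C ≈ 2.4263 pm

Calculate the shift:
Δλ = 2.4263 × (1 - cos(170°))
Δλ = 2.4263 × 1.9848
Δλ = 4.8158 pm

Final wavelength:
λ' = 71.3 + 4.8158 = 76.1158 pm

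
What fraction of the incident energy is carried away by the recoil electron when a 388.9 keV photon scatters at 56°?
0.2512 (or 25.12%)

Calculate initial and final photon energies:

Initial: E₀ = 388.9 keV → λ₀ = 3.1881 pm
Compton shift: Δλ = 1.0695 pm
Final wavelength: λ' = 4.2576 pm
Final energy: E' = 291.2062 keV

Fractional energy loss:
(E₀ - E')/E₀ = (388.9000 - 291.2062)/388.9000
= 97.6938/388.9000
= 0.2512
= 25.12%

(Intermediate values are shown rounded; full precision is carried through to the final answer.)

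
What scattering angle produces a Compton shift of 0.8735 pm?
50.21°

From the Compton formula Δλ = λ_C(1 - cos θ), we can solve for θ:

cos θ = 1 - Δλ/λ_C

Given:
- Δλ = 0.8735 pm
- λ_C = h/(m_e·c) ≈ 2.42631024 pm

cos θ = 1 - 0.8735/2.42631024
cos θ = 1 - 0.360012
cos θ = 0.639988

θ = arccos(0.639988)
θ = 50.21°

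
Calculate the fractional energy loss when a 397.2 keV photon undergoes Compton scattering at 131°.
0.5628 (or 56.28%)

Calculate initial and final photon energies:

Initial: E₀ = 397.2 keV → λ₀ = 3.1215 pm
Compton shift: Δλ = 4.0181 pm
Final wavelength: λ' = 7.1396 pm
Final energy: E' = 173.6578 keV

Fractional energy loss:
(E₀ - E')/E₀ = (397.2000 - 173.6578)/397.2000
= 223.5422/397.2000
= 0.5628
= 56.28%

(Intermediate values are shown rounded; full precision is carried through to the final answer.)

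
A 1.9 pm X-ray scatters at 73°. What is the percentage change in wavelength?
90.3645%

Calculate the Compton shift:
Δλ = λ_C(1 - cos(73°))
Δλ = 2.4263 × (1 - cos(73°))
Δλ = 2.4263 × 0.7076
Δλ = 1.7169 pm

Percentage change:
(Δλ/λ₀) × 100 = (1.7169/1.9) × 100
= 90.3645%

(Intermediate values are shown rounded; full precision is carried through to the final answer.)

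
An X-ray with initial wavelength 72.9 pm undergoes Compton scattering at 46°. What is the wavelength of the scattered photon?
73.6409 pm

Using the Compton scattering formula:
λ' = λ + Δλ = λ + λ_C(1 - cos θ)

Given:
- Initial wavelength λ = 72.9 pm
- Scattering angle θ = 46°
- Compton wavelength λ_C ≈ 2.4263 pm

Calculate the shift:
Δλ = 2.4263 × (1 - cos(46°))
Δλ = 2.4263 × 0.3053
Δλ = 0.7409 pm

Final wavelength:
λ' = 72.9 + 0.7409 = 73.6409 pm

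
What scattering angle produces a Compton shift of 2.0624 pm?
81.37°

From the Compton formula Δλ = λ_C(1 - cos θ), we can solve for θ:

cos θ = 1 - Δλ/λ_C

Given:
- Δλ = 2.0624 pm
- λ_C = h/(m_e·c) ≈ 2.42631024 pm

cos θ = 1 - 2.0624/2.42631024
cos θ = 1 - 0.850015
cos θ = 0.149985

θ = arccos(0.149985)
θ = 81.37°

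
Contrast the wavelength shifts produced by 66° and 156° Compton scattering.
156° produces the larger shift by a factor of 3.225

Calculate both shifts using Δλ = λ_C(1 - cos θ):

For θ₁ = 66°:
Δλ₁ = 2.4263 × (1 - cos(66°))
Δλ₁ = 2.4263 × 0.5933
Δλ₁ = 1.4394 pm

For θ₂ = 156°:
Δλ₂ = 2.4263 × (1 - cos(156°))
Δλ₂ = 2.4263 × 1.9135
Δλ₂ = 4.6429 pm

The 156° angle produces the larger shift.
Ratio: 4.6429/1.4394 = 3.225

(Intermediate values are shown rounded; full precision is carried through to the final answer.)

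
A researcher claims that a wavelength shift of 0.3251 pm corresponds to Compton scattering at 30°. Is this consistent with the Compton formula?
Yes, consistent

Calculate the expected shift for θ = 30°:

Δλ_expected = λ_C(1 - cos(30°))
Δλ_expected = 2.4263 × (1 - cos(30°))
Δλ_expected = 2.4263 × 0.1340
Δλ_expected = 0.3251 pm

Given shift: 0.3251 pm
Expected shift: 0.3251 pm
Difference: 0.0000 pm

The values match. This is consistent with Compton scattering at the stated angle.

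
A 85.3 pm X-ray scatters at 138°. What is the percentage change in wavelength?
4.9583%

Calculate the Compton shift:
Δλ = λ_C(1 - cos(138°))
Δλ = 2.4263 × (1 - cos(138°))
Δλ = 2.4263 × 1.7431
Δλ = 4.2294 pm

Percentage change:
(Δλ/λ₀) × 100 = (4.2294/85.3) × 100
= 4.9583%

(Intermediate values are shown rounded; full precision is carried through to the final answer.)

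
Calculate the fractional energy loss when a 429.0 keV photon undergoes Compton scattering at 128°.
0.5756 (or 57.56%)

Calculate initial and final photon energies:

Initial: E₀ = 429.0 keV → λ₀ = 2.8901 pm
Compton shift: Δλ = 3.9201 pm
Final wavelength: λ' = 6.8102 pm
Final energy: E' = 182.0574 keV

Fractional energy loss:
(E₀ - E')/E₀ = (429.0000 - 182.0574)/429.0000
= 246.9426/429.0000
= 0.5756
= 57.56%

(Intermediate values are shown rounded; full precision is carried through to the final answer.)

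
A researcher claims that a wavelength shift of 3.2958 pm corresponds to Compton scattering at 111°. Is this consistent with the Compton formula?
Yes, consistent

Calculate the expected shift for θ = 111°:

Δλ_expected = λ_C(1 - cos(111°))
Δλ_expected = 2.4263 × (1 - cos(111°))
Δλ_expected = 2.4263 × 1.3584
Δλ_expected = 3.2958 pm

Given shift: 3.2958 pm
Expected shift: 3.2958 pm
Difference: 0.0000 pm

The values match. This is consistent with Compton scattering at the stated angle.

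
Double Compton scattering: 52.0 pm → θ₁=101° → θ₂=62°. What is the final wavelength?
56.1765 pm

Apply Compton shift twice:

First scattering at θ₁ = 101°:
Δλ₁ = λ_C(1 - cos(101°))
Δλ₁ = 2.4263 × 1.1908
Δλ₁ = 2.8893 pm

After first scattering:
λ₁ = 52.0 + 2.8893 = 54.8893 pm

Second scattering at θ₂ = 62°:
Δλ₂ = λ_C(1 - cos(62°))
Δλ₂ = 2.4263 × 0.5305
Δλ₂ = 1.2872 pm

Final wavelength:
λ₂ = 54.8893 + 1.2872 = 56.1765 pm

Total shift: Δλ_total = 2.8893 + 1.2872 = 4.1765 pm

(Intermediate values are shown rounded; full precision is carried through to the final answer.)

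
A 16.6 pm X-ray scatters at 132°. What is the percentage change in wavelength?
24.3966%

Calculate the Compton shift:
Δλ = λ_C(1 - cos(132°))
Δλ = 2.4263 × (1 - cos(132°))
Δλ = 2.4263 × 1.6691
Δλ = 4.0498 pm

Percentage change:
(Δλ/λ₀) × 100 = (4.0498/16.6) × 100
= 24.3966%

(Intermediate values are shown rounded; full precision is carried through to the final answer.)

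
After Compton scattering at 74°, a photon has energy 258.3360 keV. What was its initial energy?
407.6000 keV

Convert final energy to wavelength (hc ≈ 1239.842 keV·pm):
λ' = hc/E' = 1239.842 / 258.3360 = 4.7993 pm

Calculate the Compton shift:
Δλ = λ_C(1 - cos(74°))
Δλ = 2.4263 × (1 - cos(74°))
Δλ = 1.7575 pm

Initial wavelength:
λ = λ' - Δλ = 4.7993 - 1.7575 = 3.0418 pm

Initial energy:
E = hc/λ = 1239.842 / 3.0418 = 407.6000 keV

(Intermediate values are shown rounded; full precision is carried through to the final answer.)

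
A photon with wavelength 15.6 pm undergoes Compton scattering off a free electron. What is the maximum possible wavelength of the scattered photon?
20.4526 pm (at θ = 180°)

The Compton shift is Δλ = λ_C(1 − cos θ).

Since cos θ ranges from −1 to 1, the factor (1 − cos θ) ranges from 0 to 2; the maximum shift occurs at θ = 180° (backscattering):
Δλ_max = 2λ_C = 2 × 2.4263 pm = 4.8526 pm

Maximum scattered wavelength:
λ'_max = λ₀ + Δλ_max = 15.6 + 4.8526 = 20.4526 pm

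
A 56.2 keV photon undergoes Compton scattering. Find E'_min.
46.0670 keV (at θ = 180°)

The scattered photon has minimum energy when its wavelength is maximum, i.e., when the Compton shift Δλ = λ_C(1 − cos θ) is maximum. This occurs at θ = 180° (backscattering), giving Δλ_max = 2λ_C = 4.8526 pm.

Initial wavelength: λ₀ = hc/E₀ = 22.0612 pm
Maximum final wavelength: λ'_max = λ₀ + 2λ_C = 22.0612 + 4.8526 = 26.9139 pm
Minimum final energy: E'_min = hc/λ'_max = 46.0670 keV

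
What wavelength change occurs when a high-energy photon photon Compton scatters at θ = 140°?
4.2850 pm

Using the Compton scattering formula:
Δλ = λ_C(1 - cos θ)

where λ_C = h/(m_e·c) ≈ 2.4263 pm is the Compton wavelength of an electron.

For θ = 140°:
cos(140°) = -0.7660
1 - cos(140°) = 1.7660

Δλ = 2.4263 × 1.7660
Δλ = 4.2850 pm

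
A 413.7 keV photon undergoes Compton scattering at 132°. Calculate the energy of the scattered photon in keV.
175.9443 keV

First convert energy to wavelength:
λ = hc/E, with hc ≈ 1239.842 keV·pm (i.e. 1239.842 eV·nm)

For E = 413.7 keV = 413700 eV:
λ = 1239.842 keV·pm / 413.7 keV
λ = 2.9970 pm

Calculate the Compton shift:
Δλ = λ_C(1 - cos(132°)) = 2.4263 × 1.6691
Δλ = 4.0498 pm

Final wavelength:
λ' = 2.9970 + 4.0498 = 7.0468 pm

Final energy:
E' = hc/λ' = 1239.842 / 7.0468 = 175.9443 keV

(Intermediate values are shown rounded; full precision is carried through to the final answer.)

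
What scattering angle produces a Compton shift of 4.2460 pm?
138.59°

From the Compton formula Δλ = λ_C(1 - cos θ), we can solve for θ:

cos θ = 1 - Δλ/λ_C

Given:
- Δλ = 4.2460 pm
- λ_C = h/(m_e·c) ≈ 2.42631024 pm

cos θ = 1 - 4.2460/2.42631024
cos θ = 1 - 1.749982
cos θ = -0.749982

θ = arccos(-0.749982)
θ = 138.59°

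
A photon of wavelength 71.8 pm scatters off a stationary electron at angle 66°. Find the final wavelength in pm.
73.2394 pm

Using the Compton scattering formula:
λ' = λ + Δλ = λ + λ_C(1 - cos θ)

Given:
- Initial wavelength λ = 71.8 pm
- Scattering angle θ = 66°
- Compton wavelength λ_C ≈ 2.4263 pm

Calculate the shift:
Δλ = 2.4263 × (1 - cos(66°))
Δλ = 2.4263 × 0.5933
Δλ = 1.4394 pm

Final wavelength:
λ' = 71.8 + 1.4394 = 73.2394 pm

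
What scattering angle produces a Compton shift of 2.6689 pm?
95.74°

From the Compton formula Δλ = λ_C(1 - cos θ), we can solve for θ:

cos θ = 1 - Δλ/λ_C

Given:
- Δλ = 2.6689 pm
- λ_C = h/(m_e·c) ≈ 2.42631024 pm

cos θ = 1 - 2.6689/2.42631024
cos θ = 1 - 1.099983
cos θ = -0.099983

θ = arccos(-0.099983)
θ = 95.74°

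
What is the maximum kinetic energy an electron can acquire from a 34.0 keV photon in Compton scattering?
3.9931 keV

Maximum energy transfer occurs at θ = 180° (backscattering).

Initial photon: E₀ = 34.0 keV → λ₀ = 36.4659 pm

Maximum Compton shift (at 180°):
Δλ_max = 2λ_C = 2 × 2.4263 = 4.8526 pm

Final wavelength:
λ' = 36.4659 + 4.8526 = 41.3186 pm

Minimum photon energy (maximum energy to electron):
E'_min = hc/λ' = 30.0069 keV

Maximum electron kinetic energy:
K_max = E₀ - E'_min = 34.0000 - 30.0069 = 3.9931 keV

(Intermediate values are shown rounded; full precision is carried through to the final answer.)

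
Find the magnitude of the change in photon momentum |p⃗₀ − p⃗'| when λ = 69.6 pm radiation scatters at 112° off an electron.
1.5426e-23 kg·m/s

Photon momentum magnitude is p = h/λ.

Initial momentum:
p₀ = h/λ = 6.6261e-34/6.9600e-11 = 9.5202e-24 kg·m/s

After scattering:
λ' = λ + Δλ = 69.6 + 3.3352 = 72.9352 pm
p' = h/λ' = 6.6261e-34/7.2935e-11 = 9.0849e-24 kg·m/s

Momentum is a vector; the scattered photon's direction makes angle θ = 112° with the incident direction. The magnitude of the vector change Δp⃗ = p⃗₀ − p⃗' is found from the law of cosines:
|Δp⃗|² = p₀² + p'² − 2p₀p'cos θ
|Δp⃗|² = (9.5202e-24)² + (9.0849e-24)² − 2·9.5202e-24·9.0849e-24·cos(112°)
|Δp⃗| = 1.5426e-23 kg·m/s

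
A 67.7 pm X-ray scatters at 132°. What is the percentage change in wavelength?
5.9820%

Calculate the Compton shift:
Δλ = λ_C(1 - cos(132°))
Δλ = 2.4263 × (1 - cos(132°))
Δλ = 2.4263 × 1.6691
Δλ = 4.0498 pm

Percentage change:
(Δλ/λ₀) × 100 = (4.0498/67.7) × 100
= 5.9820%

(Intermediate values are shown rounded; full precision is carried through to the final answer.)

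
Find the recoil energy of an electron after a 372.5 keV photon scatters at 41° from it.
56.5028 keV

By energy conservation: K_e = E_initial - E_final

First find the scattered photon energy:
Initial wavelength: λ = hc/E = 3.3284 pm
Compton shift: Δλ = λ_C(1 - cos(41°)) = 0.5952 pm
Final wavelength: λ' = 3.3284 + 0.5952 = 3.9236 pm
Final photon energy: E' = hc/λ' = 315.9972 keV

Electron kinetic energy:
K_e = E - E' = 372.5000 - 315.9972 = 56.5028 keV

(Intermediate values are shown rounded; full precision is carried through to the final answer.)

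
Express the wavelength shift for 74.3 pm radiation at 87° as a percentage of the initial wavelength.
3.0947%

Calculate the Compton shift:
Δλ = λ_C(1 - cos(87°))
Δλ = 2.4263 × (1 - cos(87°))
Δλ = 2.4263 × 0.9477
Δλ = 2.2993 pm

Percentage change:
(Δλ/λ₀) × 100 = (2.2993/74.3) × 100
= 3.0947%

(Intermediate values are shown rounded; full precision is carried through to the final answer.)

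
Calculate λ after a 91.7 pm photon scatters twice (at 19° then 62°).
93.1194 pm

Apply Compton shift twice:

First scattering at θ₁ = 19°:
Δλ₁ = λ_C(1 - cos(19°))
Δλ₁ = 2.4263 × 0.0545
Δλ₁ = 0.1322 pm

After first scattering:
λ₁ = 91.7 + 0.1322 = 91.8322 pm

Second scattering at θ₂ = 62°:
Δλ₂ = λ_C(1 - cos(62°))
Δλ₂ = 2.4263 × 0.5305
Δλ₂ = 1.2872 pm

Final wavelength:
λ₂ = 91.8322 + 1.2872 = 93.1194 pm

Total shift: Δλ_total = 0.1322 + 1.2872 = 1.4194 pm

(Intermediate values are shown rounded; full precision is carried through to the final answer.)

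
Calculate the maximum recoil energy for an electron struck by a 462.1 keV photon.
297.5705 keV

Maximum energy transfer occurs at θ = 180° (backscattering).

Initial photon: E₀ = 462.1 keV → λ₀ = 2.6831 pm

Maximum Compton shift (at 180°):
Δλ_max = 2λ_C = 2 × 2.4263 = 4.8526 pm

Final wavelength:
λ' = 2.6831 + 4.8526 = 7.5357 pm

Minimum photon energy (maximum energy to electron):
E'_min = hc/λ' = 164.5295 keV

Maximum electron kinetic energy:
K_max = E₀ - E'_min = 462.1000 - 164.5295 = 297.5705 keV

(Intermediate values are shown rounded; full precision is carried through to the final answer.)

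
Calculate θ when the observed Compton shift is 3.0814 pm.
105.66°

From the Compton formula Δλ = λ_C(1 - cos θ), we can solve for θ:

cos θ = 1 - Δλ/λ_C

Given:
- Δλ = 3.0814 pm
- λ_C = h/(m_e·c) ≈ 2.42631024 pm

cos θ = 1 - 3.0814/2.42631024
cos θ = 1 - 1.269994
cos θ = -0.269994

θ = arccos(-0.269994)
θ = 105.66°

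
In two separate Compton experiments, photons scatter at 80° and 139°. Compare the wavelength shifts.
139° produces the larger shift by a factor of 2.123

Calculate both shifts using Δλ = λ_C(1 - cos θ):

For θ₁ = 80°:
Δλ₁ = 2.4263 × (1 - cos(80°))
Δλ₁ = 2.4263 × 0.8264
Δλ₁ = 2.0050 pm

For θ₂ = 139°:
Δλ₂ = 2.4263 × (1 - cos(139°))
Δλ₂ = 2.4263 × 1.7547
Δλ₂ = 4.2575 pm

The 139° angle produces the larger shift.
Ratio: 4.2575/2.0050 = 2.123

(Intermediate values are shown rounded; full precision is carried through to the final answer.)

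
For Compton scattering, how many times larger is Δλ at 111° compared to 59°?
111° produces the larger shift by a factor of 2.801

Calculate both shifts using Δλ = λ_C(1 - cos θ):

For θ₁ = 59°:
Δλ₁ = 2.4263 × (1 - cos(59°))
Δλ₁ = 2.4263 × 0.4850
Δλ₁ = 1.1767 pm

For θ₂ = 111°:
Δλ₂ = 2.4263 × (1 - cos(111°))
Δλ₂ = 2.4263 × 1.3584
Δλ₂ = 3.2958 pm

The 111° angle produces the larger shift.
Ratio: 3.2958/1.1767 = 2.801

(Intermediate values are shown rounded; full precision is carried through to the final answer.)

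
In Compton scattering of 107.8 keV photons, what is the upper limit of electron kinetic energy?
31.9869 keV

Maximum energy transfer occurs at θ = 180° (backscattering).

Initial photon: E₀ = 107.8 keV → λ₀ = 11.5013 pm

Maximum Compton shift (at 180°):
Δλ_max = 2λ_C = 2 × 2.4263 = 4.8526 pm

Final wavelength:
λ' = 11.5013 + 4.8526 = 16.3539 pm

Minimum photon energy (maximum energy to electron):
E'_min = hc/λ' = 75.8131 keV

Maximum electron kinetic energy:
K_max = E₀ - E'_min = 107.8000 - 75.8131 = 31.9869 keV

(Intermediate values are shown rounded; full precision is carried through to the final answer.)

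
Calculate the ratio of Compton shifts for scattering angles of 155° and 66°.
155° produces the larger shift by a factor of 3.213

Calculate both shifts using Δλ = λ_C(1 - cos θ):

For θ₁ = 66°:
Δλ₁ = 2.4263 × (1 - cos(66°))
Δλ₁ = 2.4263 × 0.5933
Δλ₁ = 1.4394 pm

For θ₂ = 155°:
Δλ₂ = 2.4263 × (1 - cos(155°))
Δλ₂ = 2.4263 × 1.9063
Δλ₂ = 4.6253 pm

The 155° angle produces the larger shift.
Ratio: 4.6253/1.4394 = 3.213

(Intermediate values are shown rounded; full precision is carried through to the final answer.)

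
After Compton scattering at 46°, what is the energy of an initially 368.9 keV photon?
302.2700 keV

First convert energy to wavelength:
λ = hc/E, with hc ≈ 1239.842 keV·pm (i.e. 1239.842 eV·nm)

For E = 368.9 keV = 368900 eV:
λ = 1239.842 keV·pm / 368.9 keV
λ = 3.3609 pm

Calculate the Compton shift:
Δλ = λ_C(1 - cos(46°)) = 2.4263 × 0.3053
Δλ = 0.7409 pm

Final wavelength:
λ' = 3.3609 + 0.7409 = 4.1018 pm

Final energy:
E' = hc/λ' = 1239.842 / 4.1018 = 302.2700 keV

(Intermediate values are shown rounded; full precision is carried through to the final answer.)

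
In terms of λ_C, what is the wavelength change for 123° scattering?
1.5446 λ_C

The Compton shift formula is:
Δλ = λ_C(1 - cos θ)

Dividing both sides by λ_C:
Δλ/λ_C = 1 - cos θ

For θ = 123°:
Δλ/λ_C = 1 - cos(123°)
Δλ/λ_C = 1 - -0.5446
Δλ/λ_C = 1.5446

This means the shift is 1.5446 × λ_C = 3.7478 pm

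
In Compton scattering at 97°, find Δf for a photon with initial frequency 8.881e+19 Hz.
3.964e+19 Hz (decrease)

Convert frequency to wavelength (c = 299792458 m/s):
λ₀ = c/f₀ = 299792458/8.881e+19 = 3.3756611e-12 m = 3.3757 pm

Calculate Compton shift:
Δλ = λ_C(1 - cos(97°)) = 2.7220 pm

Final wavelength:
λ' = λ₀ + Δλ = 3.3757 + 2.7220 = 6.0977 pm

Final frequency:
f' = c/λ' = 299792458/6.0976641e-12 = 4.9165131e+19 Hz

Frequency shift (decrease):
Δf = f₀ - f' = 8.881e+19 - 4.9165131e+19 = 3.964e+19 Hz

(Intermediate values are shown rounded; full precision is carried through to the final answer.)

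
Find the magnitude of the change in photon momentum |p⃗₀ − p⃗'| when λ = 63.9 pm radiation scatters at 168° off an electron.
1.9905e-23 kg·m/s

Photon momentum magnitude is p = h/λ.

Initial momentum:
p₀ = h/λ = 6.6261e-34/6.3900e-11 = 1.0369e-23 kg·m/s

After scattering:
λ' = λ + Δλ = 63.9 + 4.7996 = 68.6996 pm
p' = h/λ' = 6.6261e-34/6.8700e-11 = 9.6450e-24 kg·m/s

Momentum is a vector; the scattered photon's direction makes angle θ = 168° with the incident direction. The magnitude of the vector change Δp⃗ = p⃗₀ − p⃗' is found from the law of cosines:
|Δp⃗|² = p₀² + p'² − 2p₀p'cos θ
|Δp⃗|² = (1.0369e-23)² + (9.6450e-24)² − 2·1.0369e-23·9.6450e-24·cos(168°)
|Δp⃗| = 1.9905e-23 kg·m/s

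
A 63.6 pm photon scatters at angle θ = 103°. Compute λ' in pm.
66.5721 pm

Using the Compton scattering formula:
λ' = λ + Δλ = λ + λ_C(1 - cos θ)

Given:
- Initial wavelength λ = 63.6 pm
- Scattering angle θ = 103°
- Compton wavelength λ_C ≈ 2.4263 pm

Calculate the shift:
Δλ = 2.4263 × (1 - cos(103°))
Δλ = 2.4263 × 1.2250
Δλ = 2.9721 pm

Final wavelength:
λ' = 63.6 + 2.9721 = 66.5721 pm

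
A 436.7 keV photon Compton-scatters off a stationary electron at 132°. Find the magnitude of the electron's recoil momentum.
3.0620e-22 kg·m/s

The electron is initially at rest, so by conservation of momentum:
p⃗_e = p⃗₀ − p⃗'  (incident photon momentum minus scattered photon momentum)

Photon momentum magnitudes (p = h/λ = E/c):
λ₀ = hc/E₀ = 2.8391 pm → p₀ = h/λ₀ = 2.3338e-22 kg·m/s
Δλ = λ_C(1 − cos 132°) = 4.0498 pm
λ' = 6.8889 pm → p' = h/λ' = 9.6184e-23 kg·m/s

The scattered photon makes angle θ = 132° with the incident direction, so by the law of cosines:
|p⃗_e|² = p₀² + p'² − 2p₀p'cos θ
|p⃗_e|² = (2.3338e-22)² + (9.6184e-23)² − 2·2.3338e-22·9.6184e-23·cos(132°)
|p⃗_e| = 3.0620e-22 kg·m/s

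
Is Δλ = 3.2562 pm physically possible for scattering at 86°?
No, inconsistent

Calculate the expected shift for θ = 86°:

Δλ_expected = λ_C(1 - cos(86°))
Δλ_expected = 2.4263 × (1 - cos(86°))
Δλ_expected = 2.4263 × 0.9302
Δλ_expected = 2.2571 pm

Given shift: 3.2562 pm
Expected shift: 2.2571 pm
Difference: 0.9991 pm

The values do not match. The given shift corresponds to θ ≈ 110.0°, not 86°.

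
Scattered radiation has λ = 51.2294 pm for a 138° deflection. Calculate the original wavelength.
47.0000 pm

From λ' = λ + Δλ, we have λ = λ' - Δλ

First calculate the Compton shift:
Δλ = λ_C(1 - cos θ)
Δλ = 2.4263 × (1 - cos(138°))
Δλ = 2.4263 × 1.7431
Δλ = 4.2294 pm

Initial wavelength:
λ = λ' - Δλ
λ = 51.2294 - 4.2294
λ = 47.0000 pm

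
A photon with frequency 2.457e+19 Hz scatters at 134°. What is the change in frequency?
6.193e+18 Hz (decrease)

Convert frequency to wavelength (c = 299792458 m/s):
λ₀ = c/f₀ = 299792458/2.457e+19 = 1.2201565e-11 m = 12.2016 pm

Calculate Compton shift:
Δλ = λ_C(1 - cos(134°)) = 4.1118 pm

Final wavelength:
λ' = λ₀ + Δλ = 12.2016 + 4.1118 = 16.3133 pm

Final frequency:
f' = c/λ' = 299792458/1.6313332e-11 = 1.8377144e+19 Hz

Frequency shift (decrease):
Δf = f₀ - f' = 2.457e+19 - 1.8377144e+19 = 6.193e+18 Hz

(Intermediate values are shown rounded; full precision is carried through to the final answer.)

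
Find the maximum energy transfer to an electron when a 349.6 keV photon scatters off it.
201.9836 keV

Maximum energy transfer occurs at θ = 180° (backscattering).

Initial photon: E₀ = 349.6 keV → λ₀ = 3.5465 pm

Maximum Compton shift (at 180°):
Δλ_max = 2λ_C = 2 × 2.4263 = 4.8526 pm

Final wavelength:
λ' = 3.5465 + 4.8526 = 8.3991 pm

Minimum photon energy (maximum energy to electron):
E'_min = hc/λ' = 147.6164 keV

Maximum electron kinetic energy:
K_max = E₀ - E'_min = 349.6000 - 147.6164 = 201.9836 keV

(Intermediate values are shown rounded; full precision is carried through to the final answer.)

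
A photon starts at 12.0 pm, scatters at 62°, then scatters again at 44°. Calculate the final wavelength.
13.9682 pm

Apply Compton shift twice:

First scattering at θ₁ = 62°:
Δλ₁ = λ_C(1 - cos(62°))
Δλ₁ = 2.4263 × 0.5305
Δλ₁ = 1.2872 pm

After first scattering:
λ₁ = 12.0 + 1.2872 = 13.2872 pm

Second scattering at θ₂ = 44°:
Δλ₂ = λ_C(1 - cos(44°))
Δλ₂ = 2.4263 × 0.2807
Δλ₂ = 0.6810 pm

Final wavelength:
λ₂ = 13.2872 + 0.6810 = 13.9682 pm

Total shift: Δλ_total = 1.2872 + 0.6810 = 1.9682 pm

(Intermediate values are shown rounded; full precision is carried through to the final answer.)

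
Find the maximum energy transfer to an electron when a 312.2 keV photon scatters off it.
171.6909 keV

Maximum energy transfer occurs at θ = 180° (backscattering).

Initial photon: E₀ = 312.2 keV → λ₀ = 3.9713 pm

Maximum Compton shift (at 180°):
Δλ_max = 2λ_C = 2 × 2.4263 = 4.8526 pm

Final wavelength:
λ' = 3.9713 + 4.8526 = 8.8239 pm

Minimum photon energy (maximum energy to electron):
E'_min = hc/λ' = 140.5091 keV

Maximum electron kinetic energy:
K_max = E₀ - E'_min = 312.2000 - 140.5091 = 171.6909 keV

(Intermediate values are shown rounded; full precision is carried through to the final answer.)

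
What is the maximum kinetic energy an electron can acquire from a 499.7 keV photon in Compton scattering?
330.6412 keV

Maximum energy transfer occurs at θ = 180° (backscattering).

Initial photon: E₀ = 499.7 keV → λ₀ = 2.4812 pm

Maximum Compton shift (at 180°):
Δλ_max = 2λ_C = 2 × 2.4263 = 4.8526 pm

Final wavelength:
λ' = 2.4812 + 4.8526 = 7.3338 pm

Minimum photon energy (maximum energy to electron):
E'_min = hc/λ' = 169.0588 keV

Maximum electron kinetic energy:
K_max = E₀ - E'_min = 499.7000 - 169.0588 = 330.6412 keV

(Intermediate values are shown rounded; full precision is carried through to the final answer.)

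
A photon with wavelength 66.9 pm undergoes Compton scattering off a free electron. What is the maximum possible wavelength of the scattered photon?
71.7526 pm (at θ = 180°)

The Compton shift is Δλ = λ_C(1 − cos θ).

Since cos θ ranges from −1 to 1, the factor (1 − cos θ) ranges from 0 to 2; the maximum shift occurs at θ = 180° (backscattering):
Δλ_max = 2λ_C = 2 × 2.4263 pm = 4.8526 pm

Maximum scattered wavelength:
λ'_max = λ₀ + Δλ_max = 66.9 + 4.8526 = 71.7526 pm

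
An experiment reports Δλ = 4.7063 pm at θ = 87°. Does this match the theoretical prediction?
No, inconsistent

Calculate the expected shift for θ = 87°:

Δλ_expected = λ_C(1 - cos(87°))
Δλ_expected = 2.4263 × (1 - cos(87°))
Δλ_expected = 2.4263 × 0.9477
Δλ_expected = 2.2993 pm

Given shift: 4.7063 pm
Expected shift: 2.2993 pm
Difference: 2.4070 pm

The values do not match. The given shift corresponds to θ ≈ 160.0°, not 87°.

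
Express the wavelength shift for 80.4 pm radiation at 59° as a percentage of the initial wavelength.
1.4635%

Calculate the Compton shift:
Δλ = λ_C(1 - cos(59°))
Δλ = 2.4263 × (1 - cos(59°))
Δλ = 2.4263 × 0.4850
Δλ = 1.1767 pm

Percentage change:
(Δλ/λ₀) × 100 = (1.1767/80.4) × 100
= 1.4635%

(Intermediate values are shown rounded; full precision is carried through to the final answer.)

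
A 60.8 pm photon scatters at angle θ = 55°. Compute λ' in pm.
61.8346 pm

Using the Compton scattering formula:
λ' = λ + Δλ = λ + λ_C(1 - cos θ)

Given:
- Initial wavelength λ = 60.8 pm
- Scattering angle θ = 55°
- Compton wavelength λ_C ≈ 2.4263 pm

Calculate the shift:
Δλ = 2.4263 × (1 - cos(55°))
Δλ = 2.4263 × 0.4264
Δλ = 1.0346 pm

Final wavelength:
λ' = 60.8 + 1.0346 = 61.8346 pm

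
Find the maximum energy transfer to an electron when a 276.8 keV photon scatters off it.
143.9382 keV

Maximum energy transfer occurs at θ = 180° (backscattering).

Initial photon: E₀ = 276.8 keV → λ₀ = 4.4792 pm

Maximum Compton shift (at 180°):
Δλ_max = 2λ_C = 2 × 2.4263 = 4.8526 pm

Final wavelength:
λ' = 4.4792 + 4.8526 = 9.3318 pm

Minimum photon energy (maximum energy to electron):
E'_min = hc/λ' = 132.8618 keV

Maximum electron kinetic energy:
K_max = E₀ - E'_min = 276.8000 - 132.8618 = 143.9382 keV

(Intermediate values are shown rounded; full precision is carried through to the final answer.)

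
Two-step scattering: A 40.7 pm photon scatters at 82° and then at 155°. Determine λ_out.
47.4139 pm

Apply Compton shift twice:

First scattering at θ₁ = 82°:
Δλ₁ = λ_C(1 - cos(82°))
Δλ₁ = 2.4263 × 0.8608
Δλ₁ = 2.0886 pm

After first scattering:
λ₁ = 40.7 + 2.0886 = 42.7886 pm

Second scattering at θ₂ = 155°:
Δλ₂ = λ_C(1 - cos(155°))
Δλ₂ = 2.4263 × 1.9063
Δλ₂ = 4.6253 pm

Final wavelength:
λ₂ = 42.7886 + 4.6253 = 47.4139 pm

Total shift: Δλ_total = 2.0886 + 4.6253 = 6.7139 pm

(Intermediate values are shown rounded; full precision is carried through to the final answer.)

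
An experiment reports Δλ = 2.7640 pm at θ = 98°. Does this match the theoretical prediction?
Yes, consistent

Calculate the expected shift for θ = 98°:

Δλ_expected = λ_C(1 - cos(98°))
Δλ_expected = 2.4263 × (1 - cos(98°))
Δλ_expected = 2.4263 × 1.1392
Δλ_expected = 2.7640 pm

Given shift: 2.7640 pm
Expected shift: 2.7640 pm
Difference: 0.0000 pm

The values match. This is consistent with Compton scattering at the stated angle.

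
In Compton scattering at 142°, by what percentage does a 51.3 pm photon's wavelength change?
8.4567%

Calculate the Compton shift:
Δλ = λ_C(1 - cos(142°))
Δλ = 2.4263 × (1 - cos(142°))
Δλ = 2.4263 × 1.7880
Δλ = 4.3383 pm

Percentage change:
(Δλ/λ₀) × 100 = (4.3383/51.3) × 100
= 8.4567%

(Intermediate values are shown rounded; full precision is carried through to the final answer.)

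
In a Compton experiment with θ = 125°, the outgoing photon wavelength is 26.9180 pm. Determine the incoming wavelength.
23.1000 pm

From λ' = λ + Δλ, we have λ = λ' - Δλ

First calculate the Compton shift:
Δλ = λ_C(1 - cos θ)
Δλ = 2.4263 × (1 - cos(125°))
Δλ = 2.4263 × 1.5736
Δλ = 3.8180 pm

Initial wavelength:
λ = λ' - Δλ
λ = 26.9180 - 3.8180
λ = 23.1000 pm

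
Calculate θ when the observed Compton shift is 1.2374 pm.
60.66°

From the Compton formula Δλ = λ_C(1 - cos θ), we can solve for θ:

cos θ = 1 - Δλ/λ_C

Given:
- Δλ = 1.2374 pm
- λ_C = h/(m_e·c) ≈ 2.42631024 pm

cos θ = 1 - 1.2374/2.42631024
cos θ = 1 - 0.509992
cos θ = 0.490008

θ = arccos(0.490008)
θ = 60.66°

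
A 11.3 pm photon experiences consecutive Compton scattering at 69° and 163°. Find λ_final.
17.6034 pm

Apply Compton shift twice:

First scattering at θ₁ = 69°:
Δλ₁ = λ_C(1 - cos(69°))
Δλ₁ = 2.4263 × 0.6416
Δλ₁ = 1.5568 pm

After first scattering:
λ₁ = 11.3 + 1.5568 = 12.8568 pm

Second scattering at θ₂ = 163°:
Δλ₂ = λ_C(1 - cos(163°))
Δλ₂ = 2.4263 × 1.9563
Δλ₂ = 4.7466 pm

Final wavelength:
λ₂ = 12.8568 + 4.7466 = 17.6034 pm

Total shift: Δλ_total = 1.5568 + 4.7466 = 6.3034 pm

(Intermediate values are shown rounded; full precision is carried through to the final answer.)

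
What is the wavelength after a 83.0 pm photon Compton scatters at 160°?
87.7063 pm

Using the Compton scattering formula:
λ' = λ + Δλ = λ + λ_C(1 - cos θ)

Given:
- Initial wavelength λ = 83.0 pm
- Scattering angle θ = 160°
- Compton wavelength λ_C ≈ 2.4263 pm

Calculate the shift:
Δλ = 2.4263 × (1 - cos(160°))
Δλ = 2.4263 × 1.9397
Δλ = 4.7063 pm

Final wavelength:
λ' = 83.0 + 4.7063 = 87.7063 pm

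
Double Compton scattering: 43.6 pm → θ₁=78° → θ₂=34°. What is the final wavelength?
45.9367 pm

Apply Compton shift twice:

First scattering at θ₁ = 78°:
Δλ₁ = λ_C(1 - cos(78°))
Δλ₁ = 2.4263 × 0.7921
Δλ₁ = 1.9219 pm

After first scattering:
λ₁ = 43.6 + 1.9219 = 45.5219 pm

Second scattering at θ₂ = 34°:
Δλ₂ = λ_C(1 - cos(34°))
Δλ₂ = 2.4263 × 0.1710
Δλ₂ = 0.4148 pm

Final wavelength:
λ₂ = 45.5219 + 0.4148 = 45.9367 pm

Total shift: Δλ_total = 1.9219 + 0.4148 = 2.3367 pm

(Intermediate values are shown rounded; full precision is carried through to the final answer.)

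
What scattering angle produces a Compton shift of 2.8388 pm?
99.79°

From the Compton formula Δλ = λ_C(1 - cos θ), we can solve for θ:

cos θ = 1 - Δλ/λ_C

Given:
- Δλ = 2.8388 pm
- λ_C = h/(m_e·c) ≈ 2.42631024 pm

cos θ = 1 - 2.8388/2.42631024
cos θ = 1 - 1.170007
cos θ = -0.170007

θ = arccos(-0.170007)
θ = 99.79°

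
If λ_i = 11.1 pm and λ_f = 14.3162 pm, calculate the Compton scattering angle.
109.00°

First find the wavelength shift:
Δλ = λ' - λ = 14.3162 - 11.1 = 3.2162 pm

Using Δλ = λ_C(1 - cos θ), with λ_C = h/(m_e·c) ≈ 2.42631024 pm:
cos θ = 1 - Δλ/λ_C
cos θ = 1 - 3.2162/2.42631024
cos θ = -0.325552

θ = arccos(-0.325552)
θ = 109.00°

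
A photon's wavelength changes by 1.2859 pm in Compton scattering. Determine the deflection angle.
61.96°

From the Compton formula Δλ = λ_C(1 - cos θ), we can solve for θ:

cos θ = 1 - Δλ/λ_C

Given:
- Δλ = 1.2859 pm
- λ_C = h/(m_e·c) ≈ 2.42631024 pm

cos θ = 1 - 1.2859/2.42631024
cos θ = 1 - 0.529982
cos θ = 0.470018

θ = arccos(0.470018)
θ = 61.96°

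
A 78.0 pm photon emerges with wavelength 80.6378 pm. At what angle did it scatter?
95.00°

First find the wavelength shift:
Δλ = λ' - λ = 80.6378 - 78.0 = 2.6378 pm

Using Δλ = λ_C(1 - cos θ), with λ_C = h/(m_e·c) ≈ 2.42631024 pm:
cos θ = 1 - Δλ/λ_C
cos θ = 1 - 2.6378/2.42631024
cos θ = -0.087165

θ = arccos(-0.087165)
θ = 95.00°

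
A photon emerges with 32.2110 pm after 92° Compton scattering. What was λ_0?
29.7000 pm

From λ' = λ + Δλ, we have λ = λ' - Δλ

First calculate the Compton shift:
Δλ = λ_C(1 - cos θ)
Δλ = 2.4263 × (1 - cos(92°))
Δλ = 2.4263 × 1.0349
Δλ = 2.5110 pm

Initial wavelength:
λ = λ' - Δλ
λ = 32.2110 - 2.5110
λ = 29.7000 pm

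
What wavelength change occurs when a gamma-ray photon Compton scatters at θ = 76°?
1.8393 pm

Using the Compton scattering formula:
Δλ = λ_C(1 - cos θ)

where λ_C = h/(m_e·c) ≈ 2.4263 pm is the Compton wavelength of an electron.

For θ = 76°:
cos(76°) = 0.2419
1 - cos(76°) = 0.7581

Δλ = 2.4263 × 0.7581
Δλ = 1.8393 pm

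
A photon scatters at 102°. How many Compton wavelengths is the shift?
1.2079 λ_C

The Compton shift formula is:
Δλ = λ_C(1 - cos θ)

Dividing both sides by λ_C:
Δλ/λ_C = 1 - cos θ

For θ = 102°:
Δλ/λ_C = 1 - cos(102°)
Δλ/λ_C = 1 - -0.2079
Δλ/λ_C = 1.2079

This means the shift is 1.2079 × λ_C = 2.9308 pm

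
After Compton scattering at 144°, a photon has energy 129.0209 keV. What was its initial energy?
237.5001 keV

Convert final energy to wavelength (hc ≈ 1239.842 keV·pm):
λ' = hc/E' = 1239.842 / 129.0209 = 9.6096 pm

Calculate the Compton shift:
Δλ = λ_C(1 - cos(144°))
Δλ = 2.4263 × (1 - cos(144°))
Δλ = 4.3892 pm

Initial wavelength:
λ = λ' - Δλ = 9.6096 - 4.3892 = 5.2204 pm

Initial energy:
E = hc/λ = 1239.842 / 5.2204 = 237.5001 keV

(Intermediate values are shown rounded; full precision is carried through to the final answer.)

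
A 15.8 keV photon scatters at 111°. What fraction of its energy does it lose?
0.0403 (or 4.03%)

Calculate initial and final photon energies:

Initial: E₀ = 15.8 keV → λ₀ = 78.4710 pm
Compton shift: Δλ = 3.2958 pm
Final wavelength: λ' = 81.7668 pm
Final energy: E' = 15.1631 keV

Fractional energy loss:
(E₀ - E')/E₀ = (15.8000 - 15.1631)/15.8000
= 0.6369/15.8000
= 0.0403
= 4.03%

(Intermediate values are shown rounded; full precision is carried through to the final answer.)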